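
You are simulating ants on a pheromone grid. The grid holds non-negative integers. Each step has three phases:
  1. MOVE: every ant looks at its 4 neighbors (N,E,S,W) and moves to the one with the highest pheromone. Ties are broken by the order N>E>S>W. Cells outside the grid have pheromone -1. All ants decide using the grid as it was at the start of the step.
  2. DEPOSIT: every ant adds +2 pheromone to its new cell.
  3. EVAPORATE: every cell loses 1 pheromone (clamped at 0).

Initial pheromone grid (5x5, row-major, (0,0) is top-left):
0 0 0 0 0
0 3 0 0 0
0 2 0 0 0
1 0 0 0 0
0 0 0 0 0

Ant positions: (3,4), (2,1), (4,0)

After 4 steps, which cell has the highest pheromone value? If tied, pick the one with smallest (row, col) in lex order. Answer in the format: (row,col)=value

Step 1: ant0:(3,4)->N->(2,4) | ant1:(2,1)->N->(1,1) | ant2:(4,0)->N->(3,0)
  grid max=4 at (1,1)
Step 2: ant0:(2,4)->N->(1,4) | ant1:(1,1)->S->(2,1) | ant2:(3,0)->N->(2,0)
  grid max=3 at (1,1)
Step 3: ant0:(1,4)->N->(0,4) | ant1:(2,1)->N->(1,1) | ant2:(2,0)->E->(2,1)
  grid max=4 at (1,1)
Step 4: ant0:(0,4)->S->(1,4) | ant1:(1,1)->S->(2,1) | ant2:(2,1)->N->(1,1)
  grid max=5 at (1,1)
Final grid:
  0 0 0 0 0
  0 5 0 0 1
  0 4 0 0 0
  0 0 0 0 0
  0 0 0 0 0
Max pheromone 5 at (1,1)

Answer: (1,1)=5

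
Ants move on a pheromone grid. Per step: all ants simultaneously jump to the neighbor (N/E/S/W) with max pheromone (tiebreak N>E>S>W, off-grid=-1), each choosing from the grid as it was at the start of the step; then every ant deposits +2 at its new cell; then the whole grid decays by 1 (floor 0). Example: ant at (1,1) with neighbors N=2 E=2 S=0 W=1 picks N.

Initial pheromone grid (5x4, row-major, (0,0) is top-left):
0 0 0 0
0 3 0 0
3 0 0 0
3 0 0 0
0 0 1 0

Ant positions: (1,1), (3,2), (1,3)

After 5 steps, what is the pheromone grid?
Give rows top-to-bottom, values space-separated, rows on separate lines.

After step 1: ants at (0,1),(4,2),(0,3)
  0 1 0 1
  0 2 0 0
  2 0 0 0
  2 0 0 0
  0 0 2 0
After step 2: ants at (1,1),(3,2),(1,3)
  0 0 0 0
  0 3 0 1
  1 0 0 0
  1 0 1 0
  0 0 1 0
After step 3: ants at (0,1),(4,2),(0,3)
  0 1 0 1
  0 2 0 0
  0 0 0 0
  0 0 0 0
  0 0 2 0
After step 4: ants at (1,1),(3,2),(1,3)
  0 0 0 0
  0 3 0 1
  0 0 0 0
  0 0 1 0
  0 0 1 0
After step 5: ants at (0,1),(4,2),(0,3)
  0 1 0 1
  0 2 0 0
  0 0 0 0
  0 0 0 0
  0 0 2 0

0 1 0 1
0 2 0 0
0 0 0 0
0 0 0 0
0 0 2 0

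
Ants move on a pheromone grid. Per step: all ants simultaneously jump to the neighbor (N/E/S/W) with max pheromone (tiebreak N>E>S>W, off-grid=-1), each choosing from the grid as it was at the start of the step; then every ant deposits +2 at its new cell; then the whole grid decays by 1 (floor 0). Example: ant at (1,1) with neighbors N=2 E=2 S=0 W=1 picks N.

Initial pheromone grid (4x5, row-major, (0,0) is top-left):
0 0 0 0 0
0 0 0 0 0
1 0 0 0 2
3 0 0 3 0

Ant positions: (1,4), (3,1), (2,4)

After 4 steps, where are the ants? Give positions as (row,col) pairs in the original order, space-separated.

Step 1: ant0:(1,4)->S->(2,4) | ant1:(3,1)->W->(3,0) | ant2:(2,4)->N->(1,4)
  grid max=4 at (3,0)
Step 2: ant0:(2,4)->N->(1,4) | ant1:(3,0)->N->(2,0) | ant2:(1,4)->S->(2,4)
  grid max=4 at (2,4)
Step 3: ant0:(1,4)->S->(2,4) | ant1:(2,0)->S->(3,0) | ant2:(2,4)->N->(1,4)
  grid max=5 at (2,4)
Step 4: ant0:(2,4)->N->(1,4) | ant1:(3,0)->N->(2,0) | ant2:(1,4)->S->(2,4)
  grid max=6 at (2,4)

(1,4) (2,0) (2,4)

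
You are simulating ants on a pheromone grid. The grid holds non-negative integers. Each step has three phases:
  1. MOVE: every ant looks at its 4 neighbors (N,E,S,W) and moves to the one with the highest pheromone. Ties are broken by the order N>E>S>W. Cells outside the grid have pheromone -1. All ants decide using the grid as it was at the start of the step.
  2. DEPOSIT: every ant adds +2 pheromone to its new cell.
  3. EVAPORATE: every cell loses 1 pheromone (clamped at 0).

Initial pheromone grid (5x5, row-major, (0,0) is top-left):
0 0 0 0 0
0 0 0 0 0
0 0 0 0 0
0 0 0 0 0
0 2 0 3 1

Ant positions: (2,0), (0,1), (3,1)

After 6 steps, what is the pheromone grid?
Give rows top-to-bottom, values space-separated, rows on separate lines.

After step 1: ants at (1,0),(0,2),(4,1)
  0 0 1 0 0
  1 0 0 0 0
  0 0 0 0 0
  0 0 0 0 0
  0 3 0 2 0
After step 2: ants at (0,0),(0,3),(3,1)
  1 0 0 1 0
  0 0 0 0 0
  0 0 0 0 0
  0 1 0 0 0
  0 2 0 1 0
After step 3: ants at (0,1),(0,4),(4,1)
  0 1 0 0 1
  0 0 0 0 0
  0 0 0 0 0
  0 0 0 0 0
  0 3 0 0 0
After step 4: ants at (0,2),(1,4),(3,1)
  0 0 1 0 0
  0 0 0 0 1
  0 0 0 0 0
  0 1 0 0 0
  0 2 0 0 0
After step 5: ants at (0,3),(0,4),(4,1)
  0 0 0 1 1
  0 0 0 0 0
  0 0 0 0 0
  0 0 0 0 0
  0 3 0 0 0
After step 6: ants at (0,4),(0,3),(3,1)
  0 0 0 2 2
  0 0 0 0 0
  0 0 0 0 0
  0 1 0 0 0
  0 2 0 0 0

0 0 0 2 2
0 0 0 0 0
0 0 0 0 0
0 1 0 0 0
0 2 0 0 0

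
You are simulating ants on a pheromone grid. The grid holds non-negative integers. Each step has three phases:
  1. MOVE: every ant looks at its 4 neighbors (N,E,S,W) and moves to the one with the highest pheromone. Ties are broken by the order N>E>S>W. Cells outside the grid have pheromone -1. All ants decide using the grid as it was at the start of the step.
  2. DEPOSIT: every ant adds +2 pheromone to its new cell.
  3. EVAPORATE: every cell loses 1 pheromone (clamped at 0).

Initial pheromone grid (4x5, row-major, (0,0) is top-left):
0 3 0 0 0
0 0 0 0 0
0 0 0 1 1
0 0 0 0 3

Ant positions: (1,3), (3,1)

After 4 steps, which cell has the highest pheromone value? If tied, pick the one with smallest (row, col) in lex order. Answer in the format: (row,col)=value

Step 1: ant0:(1,3)->S->(2,3) | ant1:(3,1)->N->(2,1)
  grid max=2 at (0,1)
Step 2: ant0:(2,3)->N->(1,3) | ant1:(2,1)->N->(1,1)
  grid max=1 at (0,1)
Step 3: ant0:(1,3)->S->(2,3) | ant1:(1,1)->N->(0,1)
  grid max=2 at (0,1)
Step 4: ant0:(2,3)->N->(1,3) | ant1:(0,1)->E->(0,2)
  grid max=1 at (0,1)
Final grid:
  0 1 1 0 0
  0 0 0 1 0
  0 0 0 1 0
  0 0 0 0 0
Max pheromone 1 at (0,1)

Answer: (0,1)=1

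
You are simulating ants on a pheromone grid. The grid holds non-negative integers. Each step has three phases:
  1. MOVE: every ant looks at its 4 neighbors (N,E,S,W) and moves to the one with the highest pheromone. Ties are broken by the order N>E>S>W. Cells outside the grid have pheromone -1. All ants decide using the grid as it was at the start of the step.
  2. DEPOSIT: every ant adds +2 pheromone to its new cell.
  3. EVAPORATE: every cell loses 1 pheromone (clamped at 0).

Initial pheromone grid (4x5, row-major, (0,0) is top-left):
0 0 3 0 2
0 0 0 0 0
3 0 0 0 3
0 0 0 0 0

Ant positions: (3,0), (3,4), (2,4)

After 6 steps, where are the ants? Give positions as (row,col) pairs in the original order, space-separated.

Step 1: ant0:(3,0)->N->(2,0) | ant1:(3,4)->N->(2,4) | ant2:(2,4)->N->(1,4)
  grid max=4 at (2,0)
Step 2: ant0:(2,0)->N->(1,0) | ant1:(2,4)->N->(1,4) | ant2:(1,4)->S->(2,4)
  grid max=5 at (2,4)
Step 3: ant0:(1,0)->S->(2,0) | ant1:(1,4)->S->(2,4) | ant2:(2,4)->N->(1,4)
  grid max=6 at (2,4)
Step 4: ant0:(2,0)->N->(1,0) | ant1:(2,4)->N->(1,4) | ant2:(1,4)->S->(2,4)
  grid max=7 at (2,4)
Step 5: ant0:(1,0)->S->(2,0) | ant1:(1,4)->S->(2,4) | ant2:(2,4)->N->(1,4)
  grid max=8 at (2,4)
Step 6: ant0:(2,0)->N->(1,0) | ant1:(2,4)->N->(1,4) | ant2:(1,4)->S->(2,4)
  grid max=9 at (2,4)

(1,0) (1,4) (2,4)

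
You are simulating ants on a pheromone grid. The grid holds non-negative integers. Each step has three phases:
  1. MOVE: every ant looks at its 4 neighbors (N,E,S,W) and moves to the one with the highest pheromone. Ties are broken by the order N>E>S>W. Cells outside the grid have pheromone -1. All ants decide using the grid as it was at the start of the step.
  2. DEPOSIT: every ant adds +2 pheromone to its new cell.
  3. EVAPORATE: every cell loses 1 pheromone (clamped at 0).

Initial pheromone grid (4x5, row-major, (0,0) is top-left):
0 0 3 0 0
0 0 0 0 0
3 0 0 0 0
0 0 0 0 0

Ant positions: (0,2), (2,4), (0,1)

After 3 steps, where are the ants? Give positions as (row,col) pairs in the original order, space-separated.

Step 1: ant0:(0,2)->E->(0,3) | ant1:(2,4)->N->(1,4) | ant2:(0,1)->E->(0,2)
  grid max=4 at (0,2)
Step 2: ant0:(0,3)->W->(0,2) | ant1:(1,4)->N->(0,4) | ant2:(0,2)->E->(0,3)
  grid max=5 at (0,2)
Step 3: ant0:(0,2)->E->(0,3) | ant1:(0,4)->W->(0,3) | ant2:(0,3)->W->(0,2)
  grid max=6 at (0,2)

(0,3) (0,3) (0,2)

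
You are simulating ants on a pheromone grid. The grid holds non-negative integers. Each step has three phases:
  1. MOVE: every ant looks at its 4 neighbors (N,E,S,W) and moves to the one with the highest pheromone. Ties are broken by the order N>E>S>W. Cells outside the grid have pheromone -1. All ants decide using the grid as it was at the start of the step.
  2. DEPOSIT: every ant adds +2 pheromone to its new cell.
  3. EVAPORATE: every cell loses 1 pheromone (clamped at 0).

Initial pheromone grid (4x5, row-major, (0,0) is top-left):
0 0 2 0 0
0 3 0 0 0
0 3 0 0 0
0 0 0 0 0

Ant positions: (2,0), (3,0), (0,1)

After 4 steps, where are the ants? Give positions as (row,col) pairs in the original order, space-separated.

Step 1: ant0:(2,0)->E->(2,1) | ant1:(3,0)->N->(2,0) | ant2:(0,1)->S->(1,1)
  grid max=4 at (1,1)
Step 2: ant0:(2,1)->N->(1,1) | ant1:(2,0)->E->(2,1) | ant2:(1,1)->S->(2,1)
  grid max=7 at (2,1)
Step 3: ant0:(1,1)->S->(2,1) | ant1:(2,1)->N->(1,1) | ant2:(2,1)->N->(1,1)
  grid max=8 at (1,1)
Step 4: ant0:(2,1)->N->(1,1) | ant1:(1,1)->S->(2,1) | ant2:(1,1)->S->(2,1)
  grid max=11 at (2,1)

(1,1) (2,1) (2,1)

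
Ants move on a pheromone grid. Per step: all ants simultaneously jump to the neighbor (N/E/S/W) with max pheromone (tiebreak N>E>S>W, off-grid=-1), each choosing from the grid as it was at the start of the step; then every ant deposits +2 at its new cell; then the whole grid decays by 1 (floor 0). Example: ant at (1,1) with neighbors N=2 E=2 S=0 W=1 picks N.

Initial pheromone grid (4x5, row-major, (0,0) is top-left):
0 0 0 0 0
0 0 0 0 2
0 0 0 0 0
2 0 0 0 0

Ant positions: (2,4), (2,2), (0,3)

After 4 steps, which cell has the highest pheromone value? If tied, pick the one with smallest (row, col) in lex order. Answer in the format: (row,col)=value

Answer: (0,4)=6

Derivation:
Step 1: ant0:(2,4)->N->(1,4) | ant1:(2,2)->N->(1,2) | ant2:(0,3)->E->(0,4)
  grid max=3 at (1,4)
Step 2: ant0:(1,4)->N->(0,4) | ant1:(1,2)->N->(0,2) | ant2:(0,4)->S->(1,4)
  grid max=4 at (1,4)
Step 3: ant0:(0,4)->S->(1,4) | ant1:(0,2)->E->(0,3) | ant2:(1,4)->N->(0,4)
  grid max=5 at (1,4)
Step 4: ant0:(1,4)->N->(0,4) | ant1:(0,3)->E->(0,4) | ant2:(0,4)->S->(1,4)
  grid max=6 at (0,4)
Final grid:
  0 0 0 0 6
  0 0 0 0 6
  0 0 0 0 0
  0 0 0 0 0
Max pheromone 6 at (0,4)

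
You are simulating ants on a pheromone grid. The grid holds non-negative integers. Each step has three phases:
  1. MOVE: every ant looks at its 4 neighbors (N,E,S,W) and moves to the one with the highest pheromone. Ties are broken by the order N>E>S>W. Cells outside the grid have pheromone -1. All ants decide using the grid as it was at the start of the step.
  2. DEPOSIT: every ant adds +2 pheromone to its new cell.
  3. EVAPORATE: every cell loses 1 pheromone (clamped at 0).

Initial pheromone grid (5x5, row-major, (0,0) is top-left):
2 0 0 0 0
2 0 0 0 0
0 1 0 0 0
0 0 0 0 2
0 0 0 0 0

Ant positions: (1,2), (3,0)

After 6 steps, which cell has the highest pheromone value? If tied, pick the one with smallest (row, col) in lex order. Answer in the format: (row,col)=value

Step 1: ant0:(1,2)->N->(0,2) | ant1:(3,0)->N->(2,0)
  grid max=1 at (0,0)
Step 2: ant0:(0,2)->E->(0,3) | ant1:(2,0)->N->(1,0)
  grid max=2 at (1,0)
Step 3: ant0:(0,3)->E->(0,4) | ant1:(1,0)->N->(0,0)
  grid max=1 at (0,0)
Step 4: ant0:(0,4)->S->(1,4) | ant1:(0,0)->S->(1,0)
  grid max=2 at (1,0)
Step 5: ant0:(1,4)->N->(0,4) | ant1:(1,0)->N->(0,0)
  grid max=1 at (0,0)
Step 6: ant0:(0,4)->S->(1,4) | ant1:(0,0)->S->(1,0)
  grid max=2 at (1,0)
Final grid:
  0 0 0 0 0
  2 0 0 0 1
  0 0 0 0 0
  0 0 0 0 0
  0 0 0 0 0
Max pheromone 2 at (1,0)

Answer: (1,0)=2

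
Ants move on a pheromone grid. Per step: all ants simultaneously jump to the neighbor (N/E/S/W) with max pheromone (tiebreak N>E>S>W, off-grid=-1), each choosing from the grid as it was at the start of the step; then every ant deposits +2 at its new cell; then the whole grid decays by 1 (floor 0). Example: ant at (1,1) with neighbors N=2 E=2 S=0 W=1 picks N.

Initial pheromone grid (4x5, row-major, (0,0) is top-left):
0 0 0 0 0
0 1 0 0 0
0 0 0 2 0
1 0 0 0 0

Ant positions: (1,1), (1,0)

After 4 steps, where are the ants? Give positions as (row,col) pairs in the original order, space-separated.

Step 1: ant0:(1,1)->N->(0,1) | ant1:(1,0)->E->(1,1)
  grid max=2 at (1,1)
Step 2: ant0:(0,1)->S->(1,1) | ant1:(1,1)->N->(0,1)
  grid max=3 at (1,1)
Step 3: ant0:(1,1)->N->(0,1) | ant1:(0,1)->S->(1,1)
  grid max=4 at (1,1)
Step 4: ant0:(0,1)->S->(1,1) | ant1:(1,1)->N->(0,1)
  grid max=5 at (1,1)

(1,1) (0,1)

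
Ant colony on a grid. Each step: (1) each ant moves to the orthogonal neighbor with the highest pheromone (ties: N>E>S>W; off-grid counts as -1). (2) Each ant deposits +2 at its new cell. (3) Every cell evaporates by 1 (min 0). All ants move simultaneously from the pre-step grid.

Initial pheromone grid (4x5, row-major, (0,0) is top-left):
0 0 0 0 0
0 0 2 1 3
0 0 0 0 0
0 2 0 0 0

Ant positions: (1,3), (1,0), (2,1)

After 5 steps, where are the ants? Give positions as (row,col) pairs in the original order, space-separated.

Step 1: ant0:(1,3)->E->(1,4) | ant1:(1,0)->N->(0,0) | ant2:(2,1)->S->(3,1)
  grid max=4 at (1,4)
Step 2: ant0:(1,4)->N->(0,4) | ant1:(0,0)->E->(0,1) | ant2:(3,1)->N->(2,1)
  grid max=3 at (1,4)
Step 3: ant0:(0,4)->S->(1,4) | ant1:(0,1)->E->(0,2) | ant2:(2,1)->S->(3,1)
  grid max=4 at (1,4)
Step 4: ant0:(1,4)->N->(0,4) | ant1:(0,2)->E->(0,3) | ant2:(3,1)->N->(2,1)
  grid max=3 at (1,4)
Step 5: ant0:(0,4)->S->(1,4) | ant1:(0,3)->E->(0,4) | ant2:(2,1)->S->(3,1)
  grid max=4 at (1,4)

(1,4) (0,4) (3,1)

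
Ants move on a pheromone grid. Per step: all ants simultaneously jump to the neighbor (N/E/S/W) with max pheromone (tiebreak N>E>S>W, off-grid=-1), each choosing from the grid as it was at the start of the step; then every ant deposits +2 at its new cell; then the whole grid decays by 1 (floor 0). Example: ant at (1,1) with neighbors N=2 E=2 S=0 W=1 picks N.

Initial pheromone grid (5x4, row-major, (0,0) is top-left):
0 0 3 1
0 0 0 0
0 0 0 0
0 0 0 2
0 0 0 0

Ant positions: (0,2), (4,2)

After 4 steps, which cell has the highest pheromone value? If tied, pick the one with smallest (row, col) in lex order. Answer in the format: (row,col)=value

Step 1: ant0:(0,2)->E->(0,3) | ant1:(4,2)->N->(3,2)
  grid max=2 at (0,2)
Step 2: ant0:(0,3)->W->(0,2) | ant1:(3,2)->E->(3,3)
  grid max=3 at (0,2)
Step 3: ant0:(0,2)->E->(0,3) | ant1:(3,3)->N->(2,3)
  grid max=2 at (0,2)
Step 4: ant0:(0,3)->W->(0,2) | ant1:(2,3)->S->(3,3)
  grid max=3 at (0,2)
Final grid:
  0 0 3 1
  0 0 0 0
  0 0 0 0
  0 0 0 2
  0 0 0 0
Max pheromone 3 at (0,2)

Answer: (0,2)=3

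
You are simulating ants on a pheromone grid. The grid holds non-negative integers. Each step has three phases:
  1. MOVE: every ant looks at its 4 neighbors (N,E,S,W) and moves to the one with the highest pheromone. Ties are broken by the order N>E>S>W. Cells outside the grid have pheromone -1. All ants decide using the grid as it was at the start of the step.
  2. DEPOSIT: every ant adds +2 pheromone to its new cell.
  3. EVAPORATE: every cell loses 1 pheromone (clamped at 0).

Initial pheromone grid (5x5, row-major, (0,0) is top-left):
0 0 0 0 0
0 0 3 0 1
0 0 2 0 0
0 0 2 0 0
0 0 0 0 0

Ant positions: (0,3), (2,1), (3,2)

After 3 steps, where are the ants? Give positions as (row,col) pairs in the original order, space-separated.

Step 1: ant0:(0,3)->E->(0,4) | ant1:(2,1)->E->(2,2) | ant2:(3,2)->N->(2,2)
  grid max=5 at (2,2)
Step 2: ant0:(0,4)->S->(1,4) | ant1:(2,2)->N->(1,2) | ant2:(2,2)->N->(1,2)
  grid max=5 at (1,2)
Step 3: ant0:(1,4)->N->(0,4) | ant1:(1,2)->S->(2,2) | ant2:(1,2)->S->(2,2)
  grid max=7 at (2,2)

(0,4) (2,2) (2,2)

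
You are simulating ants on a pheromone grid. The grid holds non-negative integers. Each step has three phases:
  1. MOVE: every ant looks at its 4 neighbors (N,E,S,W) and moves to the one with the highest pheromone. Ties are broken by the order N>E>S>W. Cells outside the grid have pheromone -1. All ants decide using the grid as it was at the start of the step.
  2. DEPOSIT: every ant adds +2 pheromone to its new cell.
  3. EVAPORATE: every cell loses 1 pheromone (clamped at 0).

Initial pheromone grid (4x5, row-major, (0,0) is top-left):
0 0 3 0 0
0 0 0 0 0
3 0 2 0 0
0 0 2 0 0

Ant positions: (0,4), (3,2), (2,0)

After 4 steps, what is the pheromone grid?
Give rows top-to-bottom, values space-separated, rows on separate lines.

After step 1: ants at (1,4),(2,2),(1,0)
  0 0 2 0 0
  1 0 0 0 1
  2 0 3 0 0
  0 0 1 0 0
After step 2: ants at (0,4),(3,2),(2,0)
  0 0 1 0 1
  0 0 0 0 0
  3 0 2 0 0
  0 0 2 0 0
After step 3: ants at (1,4),(2,2),(1,0)
  0 0 0 0 0
  1 0 0 0 1
  2 0 3 0 0
  0 0 1 0 0
After step 4: ants at (0,4),(3,2),(2,0)
  0 0 0 0 1
  0 0 0 0 0
  3 0 2 0 0
  0 0 2 0 0

0 0 0 0 1
0 0 0 0 0
3 0 2 0 0
0 0 2 0 0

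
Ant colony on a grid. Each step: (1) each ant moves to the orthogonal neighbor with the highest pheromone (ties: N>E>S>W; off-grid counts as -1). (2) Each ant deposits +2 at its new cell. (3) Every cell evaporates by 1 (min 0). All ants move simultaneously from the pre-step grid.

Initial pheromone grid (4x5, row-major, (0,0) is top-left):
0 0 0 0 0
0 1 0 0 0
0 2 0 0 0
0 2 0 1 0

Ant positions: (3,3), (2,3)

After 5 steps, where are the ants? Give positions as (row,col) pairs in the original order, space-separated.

Step 1: ant0:(3,3)->N->(2,3) | ant1:(2,3)->S->(3,3)
  grid max=2 at (3,3)
Step 2: ant0:(2,3)->S->(3,3) | ant1:(3,3)->N->(2,3)
  grid max=3 at (3,3)
Step 3: ant0:(3,3)->N->(2,3) | ant1:(2,3)->S->(3,3)
  grid max=4 at (3,3)
Step 4: ant0:(2,3)->S->(3,3) | ant1:(3,3)->N->(2,3)
  grid max=5 at (3,3)
Step 5: ant0:(3,3)->N->(2,3) | ant1:(2,3)->S->(3,3)
  grid max=6 at (3,3)

(2,3) (3,3)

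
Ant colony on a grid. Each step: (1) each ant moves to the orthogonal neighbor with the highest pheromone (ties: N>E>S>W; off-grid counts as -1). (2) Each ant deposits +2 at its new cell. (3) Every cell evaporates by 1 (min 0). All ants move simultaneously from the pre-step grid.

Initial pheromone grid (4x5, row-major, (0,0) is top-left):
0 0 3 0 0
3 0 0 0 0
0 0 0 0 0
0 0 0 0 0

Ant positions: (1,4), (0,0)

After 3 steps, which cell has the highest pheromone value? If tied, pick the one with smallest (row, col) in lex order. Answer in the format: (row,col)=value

Answer: (1,0)=4

Derivation:
Step 1: ant0:(1,4)->N->(0,4) | ant1:(0,0)->S->(1,0)
  grid max=4 at (1,0)
Step 2: ant0:(0,4)->S->(1,4) | ant1:(1,0)->N->(0,0)
  grid max=3 at (1,0)
Step 3: ant0:(1,4)->N->(0,4) | ant1:(0,0)->S->(1,0)
  grid max=4 at (1,0)
Final grid:
  0 0 0 0 1
  4 0 0 0 0
  0 0 0 0 0
  0 0 0 0 0
Max pheromone 4 at (1,0)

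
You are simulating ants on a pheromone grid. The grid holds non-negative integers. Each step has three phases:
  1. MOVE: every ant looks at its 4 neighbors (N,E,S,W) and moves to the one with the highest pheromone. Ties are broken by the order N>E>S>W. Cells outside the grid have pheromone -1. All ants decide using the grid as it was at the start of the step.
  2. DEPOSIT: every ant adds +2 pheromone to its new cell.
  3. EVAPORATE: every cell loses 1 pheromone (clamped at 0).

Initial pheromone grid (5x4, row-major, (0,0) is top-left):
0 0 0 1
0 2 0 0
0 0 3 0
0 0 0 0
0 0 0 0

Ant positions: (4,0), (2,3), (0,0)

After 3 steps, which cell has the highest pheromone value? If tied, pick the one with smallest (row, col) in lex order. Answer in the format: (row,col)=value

Step 1: ant0:(4,0)->N->(3,0) | ant1:(2,3)->W->(2,2) | ant2:(0,0)->E->(0,1)
  grid max=4 at (2,2)
Step 2: ant0:(3,0)->N->(2,0) | ant1:(2,2)->N->(1,2) | ant2:(0,1)->S->(1,1)
  grid max=3 at (2,2)
Step 3: ant0:(2,0)->N->(1,0) | ant1:(1,2)->S->(2,2) | ant2:(1,1)->E->(1,2)
  grid max=4 at (2,2)
Final grid:
  0 0 0 0
  1 1 2 0
  0 0 4 0
  0 0 0 0
  0 0 0 0
Max pheromone 4 at (2,2)

Answer: (2,2)=4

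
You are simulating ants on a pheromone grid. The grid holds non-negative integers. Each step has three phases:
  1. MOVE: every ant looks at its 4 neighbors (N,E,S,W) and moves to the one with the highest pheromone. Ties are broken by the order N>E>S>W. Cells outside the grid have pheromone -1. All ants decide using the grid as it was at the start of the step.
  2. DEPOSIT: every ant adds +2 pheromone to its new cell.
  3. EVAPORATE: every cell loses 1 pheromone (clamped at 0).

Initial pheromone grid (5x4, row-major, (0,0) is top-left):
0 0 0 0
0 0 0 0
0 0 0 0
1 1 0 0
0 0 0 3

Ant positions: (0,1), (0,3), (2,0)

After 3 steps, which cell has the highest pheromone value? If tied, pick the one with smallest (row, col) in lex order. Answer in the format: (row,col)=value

Step 1: ant0:(0,1)->E->(0,2) | ant1:(0,3)->S->(1,3) | ant2:(2,0)->S->(3,0)
  grid max=2 at (3,0)
Step 2: ant0:(0,2)->E->(0,3) | ant1:(1,3)->N->(0,3) | ant2:(3,0)->N->(2,0)
  grid max=3 at (0,3)
Step 3: ant0:(0,3)->S->(1,3) | ant1:(0,3)->S->(1,3) | ant2:(2,0)->S->(3,0)
  grid max=3 at (1,3)
Final grid:
  0 0 0 2
  0 0 0 3
  0 0 0 0
  2 0 0 0
  0 0 0 0
Max pheromone 3 at (1,3)

Answer: (1,3)=3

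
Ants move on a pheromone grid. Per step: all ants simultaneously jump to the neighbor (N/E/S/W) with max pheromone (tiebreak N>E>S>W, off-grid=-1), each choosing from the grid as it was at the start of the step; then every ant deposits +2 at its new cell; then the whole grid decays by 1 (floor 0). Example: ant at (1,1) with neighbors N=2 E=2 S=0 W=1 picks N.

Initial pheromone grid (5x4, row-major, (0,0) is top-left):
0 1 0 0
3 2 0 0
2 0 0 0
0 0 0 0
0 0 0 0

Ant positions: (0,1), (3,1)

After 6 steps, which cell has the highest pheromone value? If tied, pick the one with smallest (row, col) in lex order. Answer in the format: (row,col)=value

Step 1: ant0:(0,1)->S->(1,1) | ant1:(3,1)->N->(2,1)
  grid max=3 at (1,1)
Step 2: ant0:(1,1)->W->(1,0) | ant1:(2,1)->N->(1,1)
  grid max=4 at (1,1)
Step 3: ant0:(1,0)->E->(1,1) | ant1:(1,1)->W->(1,0)
  grid max=5 at (1,1)
Step 4: ant0:(1,1)->W->(1,0) | ant1:(1,0)->E->(1,1)
  grid max=6 at (1,1)
Step 5: ant0:(1,0)->E->(1,1) | ant1:(1,1)->W->(1,0)
  grid max=7 at (1,1)
Step 6: ant0:(1,1)->W->(1,0) | ant1:(1,0)->E->(1,1)
  grid max=8 at (1,1)
Final grid:
  0 0 0 0
  7 8 0 0
  0 0 0 0
  0 0 0 0
  0 0 0 0
Max pheromone 8 at (1,1)

Answer: (1,1)=8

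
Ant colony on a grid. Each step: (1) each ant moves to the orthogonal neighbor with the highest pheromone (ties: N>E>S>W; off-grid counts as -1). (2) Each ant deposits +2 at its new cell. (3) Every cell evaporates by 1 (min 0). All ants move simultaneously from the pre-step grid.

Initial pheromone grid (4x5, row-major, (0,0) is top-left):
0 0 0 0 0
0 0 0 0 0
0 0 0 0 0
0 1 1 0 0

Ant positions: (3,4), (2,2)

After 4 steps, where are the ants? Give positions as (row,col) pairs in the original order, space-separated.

Step 1: ant0:(3,4)->N->(2,4) | ant1:(2,2)->S->(3,2)
  grid max=2 at (3,2)
Step 2: ant0:(2,4)->N->(1,4) | ant1:(3,2)->N->(2,2)
  grid max=1 at (1,4)
Step 3: ant0:(1,4)->N->(0,4) | ant1:(2,2)->S->(3,2)
  grid max=2 at (3,2)
Step 4: ant0:(0,4)->S->(1,4) | ant1:(3,2)->N->(2,2)
  grid max=1 at (1,4)

(1,4) (2,2)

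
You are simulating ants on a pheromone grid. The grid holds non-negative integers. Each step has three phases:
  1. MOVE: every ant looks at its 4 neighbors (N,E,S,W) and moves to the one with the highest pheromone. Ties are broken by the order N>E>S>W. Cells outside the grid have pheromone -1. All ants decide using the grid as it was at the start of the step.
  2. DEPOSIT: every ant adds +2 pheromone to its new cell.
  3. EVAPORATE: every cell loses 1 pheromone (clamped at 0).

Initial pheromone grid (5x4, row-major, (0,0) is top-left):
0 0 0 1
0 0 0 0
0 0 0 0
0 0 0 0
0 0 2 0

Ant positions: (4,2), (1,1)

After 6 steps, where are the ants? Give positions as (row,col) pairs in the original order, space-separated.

Step 1: ant0:(4,2)->N->(3,2) | ant1:(1,1)->N->(0,1)
  grid max=1 at (0,1)
Step 2: ant0:(3,2)->S->(4,2) | ant1:(0,1)->E->(0,2)
  grid max=2 at (4,2)
Step 3: ant0:(4,2)->N->(3,2) | ant1:(0,2)->E->(0,3)
  grid max=1 at (0,3)
Step 4: ant0:(3,2)->S->(4,2) | ant1:(0,3)->S->(1,3)
  grid max=2 at (4,2)
Step 5: ant0:(4,2)->N->(3,2) | ant1:(1,3)->N->(0,3)
  grid max=1 at (0,3)
Step 6: ant0:(3,2)->S->(4,2) | ant1:(0,3)->S->(1,3)
  grid max=2 at (4,2)

(4,2) (1,3)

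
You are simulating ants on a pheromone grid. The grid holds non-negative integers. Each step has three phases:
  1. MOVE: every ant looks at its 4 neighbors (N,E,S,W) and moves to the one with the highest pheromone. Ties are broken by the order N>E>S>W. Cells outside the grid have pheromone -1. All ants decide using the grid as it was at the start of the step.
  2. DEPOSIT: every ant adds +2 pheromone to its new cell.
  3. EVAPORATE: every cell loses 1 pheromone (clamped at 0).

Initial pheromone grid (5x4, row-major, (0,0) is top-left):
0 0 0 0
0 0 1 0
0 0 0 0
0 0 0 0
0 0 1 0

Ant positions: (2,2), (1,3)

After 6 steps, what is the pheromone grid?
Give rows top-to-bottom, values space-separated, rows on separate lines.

After step 1: ants at (1,2),(1,2)
  0 0 0 0
  0 0 4 0
  0 0 0 0
  0 0 0 0
  0 0 0 0
After step 2: ants at (0,2),(0,2)
  0 0 3 0
  0 0 3 0
  0 0 0 0
  0 0 0 0
  0 0 0 0
After step 3: ants at (1,2),(1,2)
  0 0 2 0
  0 0 6 0
  0 0 0 0
  0 0 0 0
  0 0 0 0
After step 4: ants at (0,2),(0,2)
  0 0 5 0
  0 0 5 0
  0 0 0 0
  0 0 0 0
  0 0 0 0
After step 5: ants at (1,2),(1,2)
  0 0 4 0
  0 0 8 0
  0 0 0 0
  0 0 0 0
  0 0 0 0
After step 6: ants at (0,2),(0,2)
  0 0 7 0
  0 0 7 0
  0 0 0 0
  0 0 0 0
  0 0 0 0

0 0 7 0
0 0 7 0
0 0 0 0
0 0 0 0
0 0 0 0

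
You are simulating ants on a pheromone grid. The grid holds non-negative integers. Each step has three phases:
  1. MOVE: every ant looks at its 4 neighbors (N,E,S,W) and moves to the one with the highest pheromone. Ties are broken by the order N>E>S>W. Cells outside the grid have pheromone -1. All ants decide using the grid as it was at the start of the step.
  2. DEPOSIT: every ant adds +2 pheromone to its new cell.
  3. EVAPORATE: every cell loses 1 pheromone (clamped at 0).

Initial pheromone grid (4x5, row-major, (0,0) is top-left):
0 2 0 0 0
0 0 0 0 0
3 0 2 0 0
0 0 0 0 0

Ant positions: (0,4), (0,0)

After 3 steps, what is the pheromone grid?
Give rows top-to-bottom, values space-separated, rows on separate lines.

After step 1: ants at (1,4),(0,1)
  0 3 0 0 0
  0 0 0 0 1
  2 0 1 0 0
  0 0 0 0 0
After step 2: ants at (0,4),(0,2)
  0 2 1 0 1
  0 0 0 0 0
  1 0 0 0 0
  0 0 0 0 0
After step 3: ants at (1,4),(0,1)
  0 3 0 0 0
  0 0 0 0 1
  0 0 0 0 0
  0 0 0 0 0

0 3 0 0 0
0 0 0 0 1
0 0 0 0 0
0 0 0 0 0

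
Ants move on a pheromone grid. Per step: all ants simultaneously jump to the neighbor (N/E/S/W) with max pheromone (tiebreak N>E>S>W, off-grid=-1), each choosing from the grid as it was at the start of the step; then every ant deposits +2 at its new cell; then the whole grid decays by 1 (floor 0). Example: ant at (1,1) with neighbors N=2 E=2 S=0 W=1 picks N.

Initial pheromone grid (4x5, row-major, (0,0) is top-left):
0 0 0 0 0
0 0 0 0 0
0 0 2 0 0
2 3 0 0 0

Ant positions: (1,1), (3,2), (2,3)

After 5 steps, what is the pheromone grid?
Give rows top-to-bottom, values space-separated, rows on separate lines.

After step 1: ants at (0,1),(3,1),(2,2)
  0 1 0 0 0
  0 0 0 0 0
  0 0 3 0 0
  1 4 0 0 0
After step 2: ants at (0,2),(3,0),(1,2)
  0 0 1 0 0
  0 0 1 0 0
  0 0 2 0 0
  2 3 0 0 0
After step 3: ants at (1,2),(3,1),(2,2)
  0 0 0 0 0
  0 0 2 0 0
  0 0 3 0 0
  1 4 0 0 0
After step 4: ants at (2,2),(3,0),(1,2)
  0 0 0 0 0
  0 0 3 0 0
  0 0 4 0 0
  2 3 0 0 0
After step 5: ants at (1,2),(3,1),(2,2)
  0 0 0 0 0
  0 0 4 0 0
  0 0 5 0 0
  1 4 0 0 0

0 0 0 0 0
0 0 4 0 0
0 0 5 0 0
1 4 0 0 0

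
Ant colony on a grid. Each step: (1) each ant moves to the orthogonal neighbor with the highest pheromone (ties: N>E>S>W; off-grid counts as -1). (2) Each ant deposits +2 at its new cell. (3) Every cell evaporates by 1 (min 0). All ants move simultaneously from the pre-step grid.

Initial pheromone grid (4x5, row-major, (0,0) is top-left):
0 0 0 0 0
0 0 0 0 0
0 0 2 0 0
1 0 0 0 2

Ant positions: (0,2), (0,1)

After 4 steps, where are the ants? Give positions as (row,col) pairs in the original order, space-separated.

Step 1: ant0:(0,2)->E->(0,3) | ant1:(0,1)->E->(0,2)
  grid max=1 at (0,2)
Step 2: ant0:(0,3)->W->(0,2) | ant1:(0,2)->E->(0,3)
  grid max=2 at (0,2)
Step 3: ant0:(0,2)->E->(0,3) | ant1:(0,3)->W->(0,2)
  grid max=3 at (0,2)
Step 4: ant0:(0,3)->W->(0,2) | ant1:(0,2)->E->(0,3)
  grid max=4 at (0,2)

(0,2) (0,3)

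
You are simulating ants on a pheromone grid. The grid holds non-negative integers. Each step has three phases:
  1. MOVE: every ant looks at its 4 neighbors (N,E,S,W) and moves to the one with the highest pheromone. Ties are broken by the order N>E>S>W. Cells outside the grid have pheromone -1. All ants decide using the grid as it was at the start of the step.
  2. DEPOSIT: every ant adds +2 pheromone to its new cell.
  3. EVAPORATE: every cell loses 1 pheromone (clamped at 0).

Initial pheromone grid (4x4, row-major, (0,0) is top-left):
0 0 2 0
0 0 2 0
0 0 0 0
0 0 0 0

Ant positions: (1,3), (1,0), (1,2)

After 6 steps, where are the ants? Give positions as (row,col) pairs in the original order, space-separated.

Step 1: ant0:(1,3)->W->(1,2) | ant1:(1,0)->N->(0,0) | ant2:(1,2)->N->(0,2)
  grid max=3 at (0,2)
Step 2: ant0:(1,2)->N->(0,2) | ant1:(0,0)->E->(0,1) | ant2:(0,2)->S->(1,2)
  grid max=4 at (0,2)
Step 3: ant0:(0,2)->S->(1,2) | ant1:(0,1)->E->(0,2) | ant2:(1,2)->N->(0,2)
  grid max=7 at (0,2)
Step 4: ant0:(1,2)->N->(0,2) | ant1:(0,2)->S->(1,2) | ant2:(0,2)->S->(1,2)
  grid max=8 at (0,2)
Step 5: ant0:(0,2)->S->(1,2) | ant1:(1,2)->N->(0,2) | ant2:(1,2)->N->(0,2)
  grid max=11 at (0,2)
Step 6: ant0:(1,2)->N->(0,2) | ant1:(0,2)->S->(1,2) | ant2:(0,2)->S->(1,2)
  grid max=12 at (0,2)

(0,2) (1,2) (1,2)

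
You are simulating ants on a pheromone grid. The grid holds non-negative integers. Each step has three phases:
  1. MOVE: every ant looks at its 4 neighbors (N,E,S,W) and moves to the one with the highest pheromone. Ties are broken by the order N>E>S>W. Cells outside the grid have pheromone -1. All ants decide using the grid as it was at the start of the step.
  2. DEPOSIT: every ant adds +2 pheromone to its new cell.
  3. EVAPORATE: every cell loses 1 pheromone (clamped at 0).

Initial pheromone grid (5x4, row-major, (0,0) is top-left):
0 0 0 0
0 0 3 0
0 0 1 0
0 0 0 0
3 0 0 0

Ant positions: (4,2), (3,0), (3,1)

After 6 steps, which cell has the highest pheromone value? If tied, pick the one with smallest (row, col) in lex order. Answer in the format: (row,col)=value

Step 1: ant0:(4,2)->N->(3,2) | ant1:(3,0)->S->(4,0) | ant2:(3,1)->N->(2,1)
  grid max=4 at (4,0)
Step 2: ant0:(3,2)->N->(2,2) | ant1:(4,0)->N->(3,0) | ant2:(2,1)->N->(1,1)
  grid max=3 at (4,0)
Step 3: ant0:(2,2)->N->(1,2) | ant1:(3,0)->S->(4,0) | ant2:(1,1)->E->(1,2)
  grid max=4 at (1,2)
Step 4: ant0:(1,2)->N->(0,2) | ant1:(4,0)->N->(3,0) | ant2:(1,2)->N->(0,2)
  grid max=3 at (0,2)
Step 5: ant0:(0,2)->S->(1,2) | ant1:(3,0)->S->(4,0) | ant2:(0,2)->S->(1,2)
  grid max=6 at (1,2)
Step 6: ant0:(1,2)->N->(0,2) | ant1:(4,0)->N->(3,0) | ant2:(1,2)->N->(0,2)
  grid max=5 at (0,2)
Final grid:
  0 0 5 0
  0 0 5 0
  0 0 0 0
  1 0 0 0
  3 0 0 0
Max pheromone 5 at (0,2)

Answer: (0,2)=5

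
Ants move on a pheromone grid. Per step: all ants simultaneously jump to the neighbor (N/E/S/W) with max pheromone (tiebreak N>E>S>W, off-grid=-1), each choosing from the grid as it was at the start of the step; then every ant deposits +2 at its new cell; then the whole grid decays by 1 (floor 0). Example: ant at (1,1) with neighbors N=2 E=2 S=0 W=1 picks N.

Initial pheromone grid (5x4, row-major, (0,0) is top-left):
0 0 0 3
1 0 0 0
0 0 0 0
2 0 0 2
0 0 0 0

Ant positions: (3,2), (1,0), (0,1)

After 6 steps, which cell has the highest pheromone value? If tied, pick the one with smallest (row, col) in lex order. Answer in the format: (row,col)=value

Answer: (0,3)=7

Derivation:
Step 1: ant0:(3,2)->E->(3,3) | ant1:(1,0)->N->(0,0) | ant2:(0,1)->E->(0,2)
  grid max=3 at (3,3)
Step 2: ant0:(3,3)->N->(2,3) | ant1:(0,0)->E->(0,1) | ant2:(0,2)->E->(0,3)
  grid max=3 at (0,3)
Step 3: ant0:(2,3)->S->(3,3) | ant1:(0,1)->E->(0,2) | ant2:(0,3)->S->(1,3)
  grid max=3 at (3,3)
Step 4: ant0:(3,3)->N->(2,3) | ant1:(0,2)->E->(0,3) | ant2:(1,3)->N->(0,3)
  grid max=5 at (0,3)
Step 5: ant0:(2,3)->S->(3,3) | ant1:(0,3)->S->(1,3) | ant2:(0,3)->S->(1,3)
  grid max=4 at (0,3)
Step 6: ant0:(3,3)->N->(2,3) | ant1:(1,3)->N->(0,3) | ant2:(1,3)->N->(0,3)
  grid max=7 at (0,3)
Final grid:
  0 0 0 7
  0 0 0 2
  0 0 0 1
  0 0 0 2
  0 0 0 0
Max pheromone 7 at (0,3)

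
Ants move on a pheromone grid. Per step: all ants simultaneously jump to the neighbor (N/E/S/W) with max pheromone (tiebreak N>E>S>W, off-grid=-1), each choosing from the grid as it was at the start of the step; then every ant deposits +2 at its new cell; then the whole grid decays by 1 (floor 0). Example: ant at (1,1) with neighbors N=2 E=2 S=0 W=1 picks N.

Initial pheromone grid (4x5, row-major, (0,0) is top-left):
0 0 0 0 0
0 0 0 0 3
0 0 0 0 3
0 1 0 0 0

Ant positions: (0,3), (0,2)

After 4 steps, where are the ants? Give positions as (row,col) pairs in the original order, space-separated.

Step 1: ant0:(0,3)->E->(0,4) | ant1:(0,2)->E->(0,3)
  grid max=2 at (1,4)
Step 2: ant0:(0,4)->S->(1,4) | ant1:(0,3)->E->(0,4)
  grid max=3 at (1,4)
Step 3: ant0:(1,4)->N->(0,4) | ant1:(0,4)->S->(1,4)
  grid max=4 at (1,4)
Step 4: ant0:(0,4)->S->(1,4) | ant1:(1,4)->N->(0,4)
  grid max=5 at (1,4)

(1,4) (0,4)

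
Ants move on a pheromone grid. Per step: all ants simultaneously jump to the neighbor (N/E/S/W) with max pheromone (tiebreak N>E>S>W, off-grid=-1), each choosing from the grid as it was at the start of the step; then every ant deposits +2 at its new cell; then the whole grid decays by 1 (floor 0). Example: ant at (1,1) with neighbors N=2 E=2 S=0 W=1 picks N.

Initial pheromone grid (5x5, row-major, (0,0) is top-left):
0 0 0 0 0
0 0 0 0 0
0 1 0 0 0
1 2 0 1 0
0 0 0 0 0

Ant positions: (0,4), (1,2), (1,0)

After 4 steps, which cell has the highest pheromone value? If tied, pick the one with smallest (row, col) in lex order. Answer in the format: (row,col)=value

Answer: (0,3)=5

Derivation:
Step 1: ant0:(0,4)->S->(1,4) | ant1:(1,2)->N->(0,2) | ant2:(1,0)->N->(0,0)
  grid max=1 at (0,0)
Step 2: ant0:(1,4)->N->(0,4) | ant1:(0,2)->E->(0,3) | ant2:(0,0)->E->(0,1)
  grid max=1 at (0,1)
Step 3: ant0:(0,4)->W->(0,3) | ant1:(0,3)->E->(0,4) | ant2:(0,1)->E->(0,2)
  grid max=2 at (0,3)
Step 4: ant0:(0,3)->E->(0,4) | ant1:(0,4)->W->(0,3) | ant2:(0,2)->E->(0,3)
  grid max=5 at (0,3)
Final grid:
  0 0 0 5 3
  0 0 0 0 0
  0 0 0 0 0
  0 0 0 0 0
  0 0 0 0 0
Max pheromone 5 at (0,3)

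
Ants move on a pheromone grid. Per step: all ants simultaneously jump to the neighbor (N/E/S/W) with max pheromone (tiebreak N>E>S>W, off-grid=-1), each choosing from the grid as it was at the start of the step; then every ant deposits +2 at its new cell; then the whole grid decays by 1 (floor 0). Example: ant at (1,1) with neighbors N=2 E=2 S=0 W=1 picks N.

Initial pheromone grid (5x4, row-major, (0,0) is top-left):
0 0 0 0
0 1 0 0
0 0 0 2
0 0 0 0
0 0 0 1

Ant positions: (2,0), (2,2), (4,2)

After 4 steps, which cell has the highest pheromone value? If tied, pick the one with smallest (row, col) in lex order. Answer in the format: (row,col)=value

Answer: (2,3)=4

Derivation:
Step 1: ant0:(2,0)->N->(1,0) | ant1:(2,2)->E->(2,3) | ant2:(4,2)->E->(4,3)
  grid max=3 at (2,3)
Step 2: ant0:(1,0)->N->(0,0) | ant1:(2,3)->N->(1,3) | ant2:(4,3)->N->(3,3)
  grid max=2 at (2,3)
Step 3: ant0:(0,0)->E->(0,1) | ant1:(1,3)->S->(2,3) | ant2:(3,3)->N->(2,3)
  grid max=5 at (2,3)
Step 4: ant0:(0,1)->E->(0,2) | ant1:(2,3)->N->(1,3) | ant2:(2,3)->N->(1,3)
  grid max=4 at (2,3)
Final grid:
  0 0 1 0
  0 0 0 3
  0 0 0 4
  0 0 0 0
  0 0 0 0
Max pheromone 4 at (2,3)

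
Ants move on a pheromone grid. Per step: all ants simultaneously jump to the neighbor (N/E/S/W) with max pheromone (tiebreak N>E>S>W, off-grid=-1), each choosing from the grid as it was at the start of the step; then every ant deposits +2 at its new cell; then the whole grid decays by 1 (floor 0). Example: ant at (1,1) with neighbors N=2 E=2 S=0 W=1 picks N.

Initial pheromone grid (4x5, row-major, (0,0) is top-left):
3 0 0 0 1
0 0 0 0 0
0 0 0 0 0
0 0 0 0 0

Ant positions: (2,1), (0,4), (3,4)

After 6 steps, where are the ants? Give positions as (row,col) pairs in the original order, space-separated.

Step 1: ant0:(2,1)->N->(1,1) | ant1:(0,4)->S->(1,4) | ant2:(3,4)->N->(2,4)
  grid max=2 at (0,0)
Step 2: ant0:(1,1)->N->(0,1) | ant1:(1,4)->S->(2,4) | ant2:(2,4)->N->(1,4)
  grid max=2 at (1,4)
Step 3: ant0:(0,1)->W->(0,0) | ant1:(2,4)->N->(1,4) | ant2:(1,4)->S->(2,4)
  grid max=3 at (1,4)
Step 4: ant0:(0,0)->E->(0,1) | ant1:(1,4)->S->(2,4) | ant2:(2,4)->N->(1,4)
  grid max=4 at (1,4)
Step 5: ant0:(0,1)->W->(0,0) | ant1:(2,4)->N->(1,4) | ant2:(1,4)->S->(2,4)
  grid max=5 at (1,4)
Step 6: ant0:(0,0)->E->(0,1) | ant1:(1,4)->S->(2,4) | ant2:(2,4)->N->(1,4)
  grid max=6 at (1,4)

(0,1) (2,4) (1,4)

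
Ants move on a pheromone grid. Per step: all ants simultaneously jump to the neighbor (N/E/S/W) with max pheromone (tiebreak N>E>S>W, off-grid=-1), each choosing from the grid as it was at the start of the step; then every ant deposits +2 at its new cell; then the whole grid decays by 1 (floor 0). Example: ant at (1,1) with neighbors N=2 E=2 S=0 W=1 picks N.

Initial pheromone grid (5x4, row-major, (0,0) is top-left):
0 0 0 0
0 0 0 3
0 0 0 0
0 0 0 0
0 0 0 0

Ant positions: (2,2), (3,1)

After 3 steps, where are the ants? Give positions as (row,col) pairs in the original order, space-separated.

Step 1: ant0:(2,2)->N->(1,2) | ant1:(3,1)->N->(2,1)
  grid max=2 at (1,3)
Step 2: ant0:(1,2)->E->(1,3) | ant1:(2,1)->N->(1,1)
  grid max=3 at (1,3)
Step 3: ant0:(1,3)->N->(0,3) | ant1:(1,1)->N->(0,1)
  grid max=2 at (1,3)

(0,3) (0,1)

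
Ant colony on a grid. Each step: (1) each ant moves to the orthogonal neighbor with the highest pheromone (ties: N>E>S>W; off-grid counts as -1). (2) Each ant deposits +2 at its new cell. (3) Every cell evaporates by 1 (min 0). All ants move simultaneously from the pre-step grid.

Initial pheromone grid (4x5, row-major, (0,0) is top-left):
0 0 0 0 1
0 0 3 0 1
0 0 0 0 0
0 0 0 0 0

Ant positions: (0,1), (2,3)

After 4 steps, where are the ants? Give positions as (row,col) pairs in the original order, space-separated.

Step 1: ant0:(0,1)->E->(0,2) | ant1:(2,3)->N->(1,3)
  grid max=2 at (1,2)
Step 2: ant0:(0,2)->S->(1,2) | ant1:(1,3)->W->(1,2)
  grid max=5 at (1,2)
Step 3: ant0:(1,2)->N->(0,2) | ant1:(1,2)->N->(0,2)
  grid max=4 at (1,2)
Step 4: ant0:(0,2)->S->(1,2) | ant1:(0,2)->S->(1,2)
  grid max=7 at (1,2)

(1,2) (1,2)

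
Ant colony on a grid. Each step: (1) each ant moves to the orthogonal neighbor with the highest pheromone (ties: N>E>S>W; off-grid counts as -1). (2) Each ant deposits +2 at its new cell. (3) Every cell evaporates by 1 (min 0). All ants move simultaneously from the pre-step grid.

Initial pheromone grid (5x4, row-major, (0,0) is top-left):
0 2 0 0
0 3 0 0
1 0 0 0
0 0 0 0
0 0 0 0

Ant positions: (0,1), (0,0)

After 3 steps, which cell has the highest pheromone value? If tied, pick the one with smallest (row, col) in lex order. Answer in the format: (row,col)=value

Step 1: ant0:(0,1)->S->(1,1) | ant1:(0,0)->E->(0,1)
  grid max=4 at (1,1)
Step 2: ant0:(1,1)->N->(0,1) | ant1:(0,1)->S->(1,1)
  grid max=5 at (1,1)
Step 3: ant0:(0,1)->S->(1,1) | ant1:(1,1)->N->(0,1)
  grid max=6 at (1,1)
Final grid:
  0 5 0 0
  0 6 0 0
  0 0 0 0
  0 0 0 0
  0 0 0 0
Max pheromone 6 at (1,1)

Answer: (1,1)=6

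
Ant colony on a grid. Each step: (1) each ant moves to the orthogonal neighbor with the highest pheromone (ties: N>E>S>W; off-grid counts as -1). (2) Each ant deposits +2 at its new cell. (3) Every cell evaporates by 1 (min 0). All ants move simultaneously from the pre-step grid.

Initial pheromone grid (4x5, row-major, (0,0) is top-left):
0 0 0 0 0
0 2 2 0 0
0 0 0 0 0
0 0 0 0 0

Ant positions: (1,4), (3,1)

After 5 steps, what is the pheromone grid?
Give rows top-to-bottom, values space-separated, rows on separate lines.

After step 1: ants at (0,4),(2,1)
  0 0 0 0 1
  0 1 1 0 0
  0 1 0 0 0
  0 0 0 0 0
After step 2: ants at (1,4),(1,1)
  0 0 0 0 0
  0 2 0 0 1
  0 0 0 0 0
  0 0 0 0 0
After step 3: ants at (0,4),(0,1)
  0 1 0 0 1
  0 1 0 0 0
  0 0 0 0 0
  0 0 0 0 0
After step 4: ants at (1,4),(1,1)
  0 0 0 0 0
  0 2 0 0 1
  0 0 0 0 0
  0 0 0 0 0
After step 5: ants at (0,4),(0,1)
  0 1 0 0 1
  0 1 0 0 0
  0 0 0 0 0
  0 0 0 0 0

0 1 0 0 1
0 1 0 0 0
0 0 0 0 0
0 0 0 0 0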